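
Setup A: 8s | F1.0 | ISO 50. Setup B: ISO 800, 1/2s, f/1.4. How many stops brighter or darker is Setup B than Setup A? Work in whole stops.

Aperture: f/1.0 → f/1.4 — 1 stop stopped down (darker).
Shutter speed: 8 → 4 → 2 → 1 → 1/2 — 4 stops faster (darker).
ISO: 50 → 100 → 200 → 400 → 800 — 4 stops higher (brighter).
Net: −1 −4 +4 = −1 stop.

1 stop darker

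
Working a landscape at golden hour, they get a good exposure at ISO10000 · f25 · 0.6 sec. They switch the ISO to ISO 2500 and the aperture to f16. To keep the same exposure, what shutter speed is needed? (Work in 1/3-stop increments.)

1 s

ISO: 10000 → 8000 → 6400 → 5000 → 4000 → 3200 → 2500 — 2 stops lower (darker).
Aperture: f/25 → f/22 → f/20 → f/18 → f/16 — 1 1/3 stops wider (brighter).
Net change so far: 2/3 stop darker. Offset with the shutter speed: 0.6 → 0.8 → 1.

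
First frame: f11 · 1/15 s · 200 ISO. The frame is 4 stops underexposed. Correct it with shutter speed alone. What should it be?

1 s

Underexposed by 4 stops → need 4 stops brighter.
Shutter speed: 1/15 → 1/8 → 1/4 → 1/2 → 1.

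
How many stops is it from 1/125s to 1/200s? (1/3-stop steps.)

1/125 → 1/160 → 1/200 — count the steps: 2 third-stops = 2/3 stop.

2/3 stop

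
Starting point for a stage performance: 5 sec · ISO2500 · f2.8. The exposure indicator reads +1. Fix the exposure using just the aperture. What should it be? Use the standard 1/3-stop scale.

f/4

Overexposed by 1 stop → need 1 stop darker.
Aperture: f/2.8 → f/3.2 → f/3.5 → f/4.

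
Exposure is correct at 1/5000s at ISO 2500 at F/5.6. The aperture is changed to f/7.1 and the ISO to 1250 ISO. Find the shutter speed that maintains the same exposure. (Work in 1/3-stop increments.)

Aperture: f/5.6 → f/6.3 → f/7.1 — 2/3 stop stopped down (darker).
ISO: 2500 → 2000 → 1600 → 1250 — 1 stop dropped (darker).
Net change so far: 1 2/3 stops darker. Offset with the shutter speed: 1/5000 → 1/4000 → 1/3200 → 1/2500 → 1/2000 → 1/1600.

1/1600s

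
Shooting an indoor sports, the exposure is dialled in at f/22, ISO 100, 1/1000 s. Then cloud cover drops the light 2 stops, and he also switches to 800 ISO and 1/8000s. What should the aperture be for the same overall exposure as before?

Scene light: 2 stops darker.
ISO: 100 → 200 → 400 → 800 — 3 stops raised (brighter).
Shutter speed: 1/1000 → 1/2000 → 1/4000 → 1/8000 — 3 stops faster (darker).
Net so far: 2 stops darker. Aperture: f/22 → f/16 → f/11.

f/11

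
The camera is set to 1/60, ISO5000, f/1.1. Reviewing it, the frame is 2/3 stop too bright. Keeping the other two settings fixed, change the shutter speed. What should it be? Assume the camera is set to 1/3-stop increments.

Overexposed by 2/3 stop → need 2/3 stop darker.
Shutter speed: 1/60 → 1/80 → 1/100.

1/100s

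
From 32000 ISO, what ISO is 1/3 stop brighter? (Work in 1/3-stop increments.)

ISO: 32000 → 40000 — 1/3 stop higher (brighter).

ISO 40000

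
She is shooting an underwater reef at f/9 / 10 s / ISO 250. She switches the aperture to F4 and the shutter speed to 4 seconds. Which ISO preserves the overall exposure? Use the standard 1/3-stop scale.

ISO 125

Aperture: f/9 → f/8 → f/7.1 → f/6.3 → f/5.6 → f/5 → f/4.5 → f/4 — 2 1/3 stops larger aperture (brighter).
Shutter speed: 10 → 8 → 6 → 5 → 4 — 1 1/3 stops faster (darker).
Net change so far: 1 stop brighter. Offset with the ISO: 250 → 200 → 160 → 125.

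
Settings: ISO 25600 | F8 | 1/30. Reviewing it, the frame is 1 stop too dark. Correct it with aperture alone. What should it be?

Underexposed by 1 stop → need 1 stop brighter.
Aperture: f/8 → f/5.6.

f/5.6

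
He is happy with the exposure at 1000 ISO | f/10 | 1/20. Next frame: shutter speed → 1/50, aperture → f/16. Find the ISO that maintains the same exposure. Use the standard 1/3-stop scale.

ISO 6400

Shutter speed: 1/20 → 1/25 → 1/30 → 1/40 → 1/50 — 1 1/3 stops shorter (darker).
Aperture: f/10 → f/11 → f/13 → f/14 → f/16 — 1 1/3 stops stopped down (darker).
Net change so far: 2 2/3 stops darker. Offset with the ISO: 1000 → 1250 → 1600 → 2000 → 2500 → 3200 → 4000 → 5000 → 6400.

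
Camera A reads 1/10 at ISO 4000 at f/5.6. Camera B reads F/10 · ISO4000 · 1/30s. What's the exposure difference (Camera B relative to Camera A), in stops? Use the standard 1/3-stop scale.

3 1/3 stops darker

Aperture: f/5.6 → f/6.3 → f/7.1 → f/8 → f/9 → f/10 — 1 2/3 stops narrower (darker).
Shutter speed: 1/10 → 1/13 → 1/15 → 1/20 → 1/25 → 1/30 — 1 2/3 stops shorter (darker).
ISO: unchanged.
Net: −1 2/3 −1 2/3 = −3 1/3 stops.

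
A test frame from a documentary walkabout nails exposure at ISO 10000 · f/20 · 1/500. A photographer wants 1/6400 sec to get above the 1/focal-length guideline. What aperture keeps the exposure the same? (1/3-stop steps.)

Shutter speed: 1/500 → 1/640 → 1/800 → 1/1000 → 1/1250 → 1/1600 → 1/2000 → 1/2500 → 1/3200 → 1/4000 → 1/5000 → 1/6400 — 3 2/3 stops shorter (darker).
Need 3 2/3 stops brighter from the aperture: f/20 → f/18 → f/16 → f/14 → f/13 → f/11 → f/10 → f/9 → f/8 → f/7.1 → f/6.3 → f/5.6.

f/5.6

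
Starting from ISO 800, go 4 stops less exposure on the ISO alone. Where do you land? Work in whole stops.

ISO: 800 → 400 → 200 → 100 → 50 — 4 stops dropped (darker).

ISO 50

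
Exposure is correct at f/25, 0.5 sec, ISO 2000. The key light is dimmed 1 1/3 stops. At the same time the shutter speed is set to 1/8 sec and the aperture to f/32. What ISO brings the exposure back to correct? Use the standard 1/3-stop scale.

ISO 32000

Scene light: 1 1/3 stops darker.
Shutter speed: 0.5 → 0.4 → 0.3 → 1/4 → 1/5 → 1/6 → 1/8 — 2 stops shorter (darker).
Aperture: f/25 → f/29 → f/32 — 2/3 stop stopped down (darker).
Net so far: 4 stops darker. ISO: 2000 → 2500 → 3200 → 4000 → 5000 → 6400 → 8000 → 10000 → 12800 → 16000 → 20000 → 25600 → 32000.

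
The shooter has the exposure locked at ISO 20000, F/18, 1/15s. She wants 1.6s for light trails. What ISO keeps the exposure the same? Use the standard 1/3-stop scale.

Shutter speed: 1/15 → 1/13 → 1/10 → 1/8 → 1/6 → 1/5 → 1/4 → 0.3 → 0.4 → 0.5 → 0.6 → 0.8 → 1 → 1.3 → 1.6 — 4 2/3 stops slower (brighter).
Need 4 2/3 stops darker from the ISO: 20000 → 16000 → 12800 → 10000 → 8000 → 6400 → 5000 → 4000 → 3200 → 2500 → 2000 → 1600 → 1250 → 1000 → 800.

ISO 800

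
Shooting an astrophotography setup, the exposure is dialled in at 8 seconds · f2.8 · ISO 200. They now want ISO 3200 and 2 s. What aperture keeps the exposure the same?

ISO: 200 → 400 → 800 → 1600 → 3200 — 4 stops higher (brighter).
Shutter speed: 8 → 4 → 2 — 2 stops faster (darker).
Net change so far: 2 stops brighter. Offset with the aperture: f/2.8 → f/4 → f/5.6.

f/5.6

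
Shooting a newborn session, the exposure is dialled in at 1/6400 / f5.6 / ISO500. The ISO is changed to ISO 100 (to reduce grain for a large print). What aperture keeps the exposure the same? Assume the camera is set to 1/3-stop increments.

ISO: 500 → 400 → 320 → 250 → 200 → 160 → 125 → 100 — 2 1/3 stops lower (darker).
Need 2 1/3 stops brighter from the aperture: f/5.6 → f/5 → f/4.5 → f/4 → f/3.5 → f/3.2 → f/2.8 → f/2.5.

f/2.5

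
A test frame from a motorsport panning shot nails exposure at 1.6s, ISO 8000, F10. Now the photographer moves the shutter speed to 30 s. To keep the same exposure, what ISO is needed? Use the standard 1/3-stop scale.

Shutter speed: 1.6 → 2 → 2.5 → 3.2 → 4 → 5 → 6 → 8 → 10 → 13 → 15 → 20 → 25 → 30 — 4 1/3 stops slower (brighter).
Need 4 1/3 stops darker from the ISO: 8000 → 6400 → 5000 → 4000 → 3200 → 2500 → 2000 → 1600 → 1250 → 1000 → 800 → 640 → 500 → 400.

ISO 400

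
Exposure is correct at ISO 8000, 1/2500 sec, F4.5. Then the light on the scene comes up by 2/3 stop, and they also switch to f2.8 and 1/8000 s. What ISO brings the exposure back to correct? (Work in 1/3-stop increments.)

ISO 6400

Scene light: 2/3 stop brighter.
Aperture: f/4.5 → f/4 → f/3.5 → f/3.2 → f/2.8 — 1 1/3 stops larger aperture (brighter).
Shutter speed: 1/2500 → 1/3200 → 1/4000 → 1/5000 → 1/6400 → 1/8000 — 1 2/3 stops shorter (darker).
Net so far: 1/3 stop brighter. ISO: 8000 → 6400.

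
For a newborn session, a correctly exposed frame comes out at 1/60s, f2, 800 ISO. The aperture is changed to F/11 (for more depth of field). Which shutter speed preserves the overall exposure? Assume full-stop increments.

Aperture: f/2 → f/2.8 → f/4 → f/5.6 → f/8 → f/11 — 5 stops stopped down (darker).
Need 5 stops brighter from the shutter speed: 1/60 → 1/30 → 1/15 → 1/8 → 1/4 → 1/2.

1/2s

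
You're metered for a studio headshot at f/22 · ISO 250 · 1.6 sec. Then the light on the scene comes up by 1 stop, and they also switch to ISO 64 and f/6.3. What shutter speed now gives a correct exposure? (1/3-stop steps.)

1/4s

Scene light: 1 stop brighter.
ISO: 250 → 200 → 160 → 125 → 100 → 80 → 64 — 2 stops lower (darker).
Aperture: f/22 → f/20 → f/18 → f/16 → f/14 → f/13 → f/11 → f/10 → f/9 → f/8 → f/7.1 → f/6.3 — 3 2/3 stops wider (brighter).
Net so far: 2 2/3 stops brighter. Shutter speed: 1.6 → 1.3 → 1 → 0.8 → 0.6 → 0.5 → 0.4 → 0.3 → 1/4.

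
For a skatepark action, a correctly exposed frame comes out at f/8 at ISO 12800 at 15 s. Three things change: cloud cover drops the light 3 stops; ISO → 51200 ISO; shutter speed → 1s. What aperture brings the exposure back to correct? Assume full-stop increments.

Scene light: 3 stops darker.
ISO: 12800 → 25600 → 51200 — 2 stops higher (brighter).
Shutter speed: 15 → 8 → 4 → 2 → 1 — 4 stops shorter (darker).
Net so far: 5 stops darker. Aperture: f/8 → f/5.6 → f/4 → f/2.8 → f/2 → f/1.4.

f/1.4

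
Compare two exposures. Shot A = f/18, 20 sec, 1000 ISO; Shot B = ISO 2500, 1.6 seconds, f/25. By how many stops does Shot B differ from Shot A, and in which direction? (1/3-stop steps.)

3 1/3 stops darker

Aperture: f/18 → f/20 → f/22 → f/25 — 1 stop smaller aperture (darker).
Shutter speed: 20 → 15 → 13 → 10 → 8 → 6 → 5 → 4 → 3.2 → 2.5 → 2 → 1.6 — 3 2/3 stops faster (darker).
ISO: 1000 → 1250 → 1600 → 2000 → 2500 — 1 1/3 stops higher (brighter).
Net: −1 −3 2/3 +1 1/3 = −3 1/3 stops.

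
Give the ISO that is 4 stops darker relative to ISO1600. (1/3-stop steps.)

ISO 100

ISO: 1600 → 1250 → 1000 → 800 → 640 → 500 → 400 → 320 → 250 → 200 → 160 → 125 → 100 — 4 stops dropped (darker).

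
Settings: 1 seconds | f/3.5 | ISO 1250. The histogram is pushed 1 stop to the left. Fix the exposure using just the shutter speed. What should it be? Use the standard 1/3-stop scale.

Underexposed by 1 stop → need 1 stop brighter.
Shutter speed: 1 → 1.3 → 1.6 → 2.

2 s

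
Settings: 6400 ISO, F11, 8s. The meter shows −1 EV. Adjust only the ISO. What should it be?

ISO 12800

Underexposed by 1 stop → need 1 stop brighter.
ISO: 6400 → 12800.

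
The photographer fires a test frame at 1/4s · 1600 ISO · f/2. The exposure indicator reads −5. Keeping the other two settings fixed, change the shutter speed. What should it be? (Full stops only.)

8 s

Underexposed by 5 stops → need 5 stops brighter.
Shutter speed: 1/4 → 1/2 → 1 → 2 → 4 → 8.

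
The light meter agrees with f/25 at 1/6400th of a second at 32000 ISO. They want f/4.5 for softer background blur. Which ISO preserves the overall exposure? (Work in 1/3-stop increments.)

ISO 1000

Aperture: f/25 → f/22 → f/20 → f/18 → f/16 → f/14 → f/13 → f/11 → f/10 → f/9 → f/8 → f/7.1 → f/6.3 → f/5.6 → f/5 → f/4.5 — 5 stops wider (brighter).
Need 5 stops darker from the ISO: 32000 → 25600 → 20000 → 16000 → 12800 → 10000 → 8000 → 6400 → 5000 → 4000 → 3200 → 2500 → 2000 → 1600 → 1250 → 1000.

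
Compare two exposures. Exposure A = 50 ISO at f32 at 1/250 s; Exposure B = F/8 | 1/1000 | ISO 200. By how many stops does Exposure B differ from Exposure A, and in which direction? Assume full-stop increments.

4 stops brighter

Aperture: f/32 → f/22 → f/16 → f/11 → f/8 — 4 stops wider (brighter).
Shutter speed: 1/250 → 1/500 → 1/1000 — 2 stops faster (darker).
ISO: 50 → 100 → 200 — 2 stops raised (brighter).
Net: +4 −2 +2 = +4 stops.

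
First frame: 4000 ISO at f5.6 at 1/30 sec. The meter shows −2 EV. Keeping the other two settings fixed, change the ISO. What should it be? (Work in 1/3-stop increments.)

ISO 16000

Underexposed by 2 stops → need 2 stops brighter.
ISO: 4000 → 5000 → 6400 → 8000 → 10000 → 12800 → 16000.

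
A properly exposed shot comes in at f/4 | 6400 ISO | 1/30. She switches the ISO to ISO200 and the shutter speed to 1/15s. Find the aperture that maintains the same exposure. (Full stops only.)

ISO: 6400 → 3200 → 1600 → 800 → 400 → 200 — 5 stops dropped (darker).
Shutter speed: 1/30 → 1/15 — 1 stop slower (brighter).
Net change so far: 4 stops darker. Offset with the aperture: f/4 → f/2.8 → f/2 → f/1.4 → f/1.0.

f/1.0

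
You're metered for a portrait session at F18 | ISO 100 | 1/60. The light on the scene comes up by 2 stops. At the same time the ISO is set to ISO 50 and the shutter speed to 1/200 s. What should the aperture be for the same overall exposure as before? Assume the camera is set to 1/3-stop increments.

f/14

Scene light: 2 stops brighter.
ISO: 100 → 80 → 64 → 50 — 1 stop dropped (darker).
Shutter speed: 1/60 → 1/80 → 1/100 → 1/125 → 1/160 → 1/200 — 1 2/3 stops shorter (darker).
Net so far: 2/3 stop darker. Aperture: f/18 → f/16 → f/14.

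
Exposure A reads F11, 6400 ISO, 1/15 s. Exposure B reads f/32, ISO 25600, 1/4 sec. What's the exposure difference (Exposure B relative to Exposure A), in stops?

Aperture: f/11 → f/16 → f/22 → f/32 — 3 stops stopped down (darker).
Shutter speed: 1/15 → 1/8 → 1/4 — 2 stops slower (brighter).
ISO: 6400 → 12800 → 25600 — 2 stops raised (brighter).
Net: −3 +2 +2 = +1 stop.

1 stop brighter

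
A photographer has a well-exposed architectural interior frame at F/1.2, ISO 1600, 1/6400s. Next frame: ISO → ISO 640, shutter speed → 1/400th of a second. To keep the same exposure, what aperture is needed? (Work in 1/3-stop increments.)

ISO: 1600 → 1250 → 1000 → 800 → 640 — 1 1/3 stops dropped (darker).
Shutter speed: 1/6400 → 1/5000 → 1/4000 → 1/3200 → 1/2500 → 1/2000 → 1/1600 → 1/1250 → 1/1000 → 1/800 → 1/640 → 1/500 → 1/400 — 4 stops slower (brighter).
Net change so far: 2 2/3 stops brighter. Offset with the aperture: f/1.2 → f/1.4 → f/1.6 → f/1.8 → f/2 → f/2.2 → f/2.5 → f/2.8 → f/3.2.

f/3.2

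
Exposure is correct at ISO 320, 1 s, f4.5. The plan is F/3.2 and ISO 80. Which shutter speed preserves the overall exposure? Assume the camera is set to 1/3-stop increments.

Aperture: f/4.5 → f/4 → f/3.5 → f/3.2 — 1 stop wider (brighter).
ISO: 320 → 250 → 200 → 160 → 125 → 100 → 80 — 2 stops lower (darker).
Net change so far: 1 stop darker. Offset with the shutter speed: 1 → 1.3 → 1.6 → 2.

2 s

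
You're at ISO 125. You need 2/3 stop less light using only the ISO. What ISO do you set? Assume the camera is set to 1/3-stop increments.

ISO: 125 → 100 → 80 — 2/3 stop lower (darker).

ISO 80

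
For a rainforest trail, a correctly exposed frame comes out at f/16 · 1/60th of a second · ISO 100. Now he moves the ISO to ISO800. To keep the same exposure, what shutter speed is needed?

1/500s

ISO: 100 → 200 → 400 → 800 — 3 stops higher (brighter).
Need 3 stops darker from the shutter speed: 1/60 → 1/125 → 1/250 → 1/500.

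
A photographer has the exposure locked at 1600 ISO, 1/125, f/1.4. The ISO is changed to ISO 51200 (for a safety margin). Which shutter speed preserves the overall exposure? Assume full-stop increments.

1/4000s

ISO: 1600 → 3200 → 6400 → 12800 → 25600 → 51200 — 5 stops raised (brighter).
Need 5 stops darker from the shutter speed: 1/125 → 1/250 → 1/500 → 1/1000 → 1/2000 → 1/4000.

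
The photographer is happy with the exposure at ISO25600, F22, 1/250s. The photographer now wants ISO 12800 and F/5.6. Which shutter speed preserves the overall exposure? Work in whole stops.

1/2000s

ISO: 25600 → 12800 — 1 stop dropped (darker).
Aperture: f/22 → f/16 → f/11 → f/8 → f/5.6 — 4 stops larger aperture (brighter).
Net change so far: 3 stops brighter. Offset with the shutter speed: 1/250 → 1/500 → 1/1000 → 1/2000.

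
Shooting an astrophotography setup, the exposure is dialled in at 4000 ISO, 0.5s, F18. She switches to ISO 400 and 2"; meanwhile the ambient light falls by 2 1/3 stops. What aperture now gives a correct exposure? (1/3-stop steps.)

f/5

Scene light: 2 1/3 stops darker.
ISO: 4000 → 3200 → 2500 → 2000 → 1600 → 1250 → 1000 → 800 → 640 → 500 → 400 — 3 1/3 stops dropped (darker).
Shutter speed: 0.5 → 0.6 → 0.8 → 1 → 1.3 → 1.6 → 2 — 2 stops longer (brighter).
Net so far: 3 2/3 stops darker. Aperture: f/18 → f/16 → f/14 → f/13 → f/11 → f/10 → f/9 → f/8 → f/7.1 → f/6.3 → f/5.6 → f/5.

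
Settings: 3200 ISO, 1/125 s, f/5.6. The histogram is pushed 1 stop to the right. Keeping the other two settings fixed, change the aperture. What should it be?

Overexposed by 1 stop → need 1 stop darker.
Aperture: f/5.6 → f/8.

f/8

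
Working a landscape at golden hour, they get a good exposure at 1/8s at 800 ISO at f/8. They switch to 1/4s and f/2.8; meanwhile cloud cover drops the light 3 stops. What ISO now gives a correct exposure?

Scene light: 3 stops darker.
Shutter speed: 1/8 → 1/4 — 1 stop longer (brighter).
Aperture: f/8 → f/5.6 → f/4 → f/2.8 — 3 stops opened up (brighter).
Net so far: 1 stop brighter. ISO: 800 → 400.

ISO 400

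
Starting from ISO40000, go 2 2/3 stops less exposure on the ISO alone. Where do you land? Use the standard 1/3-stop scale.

ISO 6400

ISO: 40000 → 32000 → 25600 → 20000 → 16000 → 12800 → 10000 → 8000 → 6400 — 2 2/3 stops lower (darker).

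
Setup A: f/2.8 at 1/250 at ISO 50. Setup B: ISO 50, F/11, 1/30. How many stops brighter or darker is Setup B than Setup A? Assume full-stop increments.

Aperture: f/2.8 → f/4 → f/5.6 → f/8 → f/11 — 4 stops stopped down (darker).
Shutter speed: 1/250 → 1/125 → 1/60 → 1/30 — 3 stops longer (brighter).
ISO: unchanged.
Net: −4 +3 = −1 stop.

1 stop darker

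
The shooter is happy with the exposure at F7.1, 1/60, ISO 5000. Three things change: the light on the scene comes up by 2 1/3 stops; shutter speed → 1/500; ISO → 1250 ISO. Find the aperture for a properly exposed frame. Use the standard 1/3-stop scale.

Scene light: 2 1/3 stops brighter.
Shutter speed: 1/60 → 1/80 → 1/100 → 1/125 → 1/160 → 1/200 → 1/250 → 1/320 → 1/400 → 1/500 — 3 stops faster (darker).
ISO: 5000 → 4000 → 3200 → 2500 → 2000 → 1600 → 1250 — 2 stops dropped (darker).
Net so far: 2 2/3 stops darker. Aperture: f/7.1 → f/6.3 → f/5.6 → f/5 → f/4.5 → f/4 → f/3.5 → f/3.2 → f/2.8.

f/2.8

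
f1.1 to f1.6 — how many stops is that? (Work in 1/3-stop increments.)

1 stop

f/1.1 → f/1.2 → f/1.4 → f/1.6 — count the steps: 3 third-stops = 1 stop.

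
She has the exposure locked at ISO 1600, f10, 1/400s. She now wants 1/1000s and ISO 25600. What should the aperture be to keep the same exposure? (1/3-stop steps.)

f/25

Shutter speed: 1/400 → 1/500 → 1/640 → 1/800 → 1/1000 — 1 1/3 stops faster (darker).
ISO: 1600 → 2000 → 2500 → 3200 → 4000 → 5000 → 6400 → 8000 → 10000 → 12800 → 16000 → 20000 → 25600 — 4 stops higher (brighter).
Net change so far: 2 2/3 stops brighter. Offset with the aperture: f/10 → f/11 → f/13 → f/14 → f/16 → f/18 → f/20 → f/22 → f/25.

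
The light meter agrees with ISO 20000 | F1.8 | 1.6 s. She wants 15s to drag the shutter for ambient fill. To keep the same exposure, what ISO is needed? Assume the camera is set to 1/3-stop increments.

ISO 2000

Shutter speed: 1.6 → 2 → 2.5 → 3.2 → 4 → 5 → 6 → 8 → 10 → 13 → 15 — 3 1/3 stops longer (brighter).
Need 3 1/3 stops darker from the ISO: 20000 → 16000 → 12800 → 10000 → 8000 → 6400 → 5000 → 4000 → 3200 → 2500 → 2000.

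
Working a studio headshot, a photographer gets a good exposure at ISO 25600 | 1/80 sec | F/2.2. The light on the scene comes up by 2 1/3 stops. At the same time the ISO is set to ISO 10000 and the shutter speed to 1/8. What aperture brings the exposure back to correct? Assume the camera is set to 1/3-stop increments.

Scene light: 2 1/3 stops brighter.
ISO: 25600 → 20000 → 16000 → 12800 → 10000 — 1 1/3 stops dropped (darker).
Shutter speed: 1/80 → 1/60 → 1/50 → 1/40 → 1/30 → 1/25 → 1/20 → 1/15 → 1/13 → 1/10 → 1/8 — 3 1/3 stops slower (brighter).
Net so far: 4 1/3 stops brighter. Aperture: f/2.2 → f/2.5 → f/2.8 → f/3.2 → f/3.5 → f/4 → f/4.5 → f/5 → f/5.6 → f/6.3 → f/7.1 → f/8 → f/9 → f/10.

f/10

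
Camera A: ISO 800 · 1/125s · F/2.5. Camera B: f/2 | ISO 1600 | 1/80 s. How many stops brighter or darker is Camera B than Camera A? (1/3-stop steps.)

Aperture: f/2.5 → f/2.2 → f/2 — 2/3 stop opened up (brighter).
Shutter speed: 1/125 → 1/100 → 1/80 — 2/3 stop slower (brighter).
ISO: 800 → 1000 → 1250 → 1600 — 1 stop higher (brighter).
Net: +2/3 +2/3 +1 = +2 1/3 stops.

2 1/3 stops brighter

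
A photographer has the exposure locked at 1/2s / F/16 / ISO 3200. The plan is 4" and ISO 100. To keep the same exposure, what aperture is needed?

f/8

Shutter speed: 1/2 → 1 → 2 → 4 — 3 stops longer (brighter).
ISO: 3200 → 1600 → 800 → 400 → 200 → 100 — 5 stops lower (darker).
Net change so far: 2 stops darker. Offset with the aperture: f/16 → f/11 → f/8.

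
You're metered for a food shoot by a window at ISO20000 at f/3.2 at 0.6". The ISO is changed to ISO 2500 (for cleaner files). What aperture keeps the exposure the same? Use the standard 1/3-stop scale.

f/1.1

ISO: 20000 → 16000 → 12800 → 10000 → 8000 → 6400 → 5000 → 4000 → 3200 → 2500 — 3 stops dropped (darker).
Need 3 stops brighter from the aperture: f/3.2 → f/2.8 → f/2.5 → f/2.2 → f/2 → f/1.8 → f/1.6 → f/1.4 → f/1.2 → f/1.1.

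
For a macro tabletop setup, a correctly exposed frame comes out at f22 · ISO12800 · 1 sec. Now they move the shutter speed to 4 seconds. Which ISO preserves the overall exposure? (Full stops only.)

ISO 3200

Shutter speed: 1 → 2 → 4 — 2 stops longer (brighter).
Need 2 stops darker from the ISO: 12800 → 6400 → 3200.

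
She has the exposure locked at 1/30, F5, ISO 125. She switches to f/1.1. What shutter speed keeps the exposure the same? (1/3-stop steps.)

1/640s

Aperture: f/5 → f/4.5 → f/4 → f/3.5 → f/3.2 → f/2.8 → f/2.5 → f/2.2 → f/2 → f/1.8 → f/1.6 → f/1.4 → f/1.2 → f/1.1 — 4 1/3 stops larger aperture (brighter).
Need 4 1/3 stops darker from the shutter speed: 1/30 → 1/40 → 1/50 → 1/60 → 1/80 → 1/100 → 1/125 → 1/160 → 1/200 → 1/250 → 1/320 → 1/400 → 1/500 → 1/640.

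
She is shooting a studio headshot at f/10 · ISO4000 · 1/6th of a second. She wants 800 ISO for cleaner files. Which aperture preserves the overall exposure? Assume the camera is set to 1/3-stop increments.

f/4.5

ISO: 4000 → 3200 → 2500 → 2000 → 1600 → 1250 → 1000 → 800 — 2 1/3 stops lower (darker).
Need 2 1/3 stops brighter from the aperture: f/10 → f/9 → f/8 → f/7.1 → f/6.3 → f/5.6 → f/5 → f/4.5.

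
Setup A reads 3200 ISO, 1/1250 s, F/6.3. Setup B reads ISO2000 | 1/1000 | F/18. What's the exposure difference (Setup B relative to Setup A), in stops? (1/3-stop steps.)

3 1/3 stops darker

Aperture: f/6.3 → f/7.1 → f/8 → f/9 → f/10 → f/11 → f/13 → f/14 → f/16 → f/18 — 3 stops stopped down (darker).
Shutter speed: 1/1250 → 1/1000 — 1/3 stop longer (brighter).
ISO: 3200 → 2500 → 2000 — 2/3 stop dropped (darker).
Net: −3 +1/3 −2/3 = −3 1/3 stops.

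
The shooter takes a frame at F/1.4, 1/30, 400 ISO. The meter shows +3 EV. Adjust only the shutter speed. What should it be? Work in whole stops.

1/250s

Overexposed by 3 stops → need 3 stops darker.
Shutter speed: 1/30 → 1/60 → 1/125 → 1/250.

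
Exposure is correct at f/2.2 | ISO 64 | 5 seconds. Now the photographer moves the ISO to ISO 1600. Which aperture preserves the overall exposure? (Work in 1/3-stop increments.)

f/11

ISO: 64 → 80 → 100 → 125 → 160 → 200 → 250 → 320 → 400 → 500 → 640 → 800 → 1000 → 1250 → 1600 — 4 2/3 stops raised (brighter).
Need 4 2/3 stops darker from the aperture: f/2.2 → f/2.5 → f/2.8 → f/3.2 → f/3.5 → f/4 → f/4.5 → f/5 → f/5.6 → f/6.3 → f/7.1 → f/8 → f/9 → f/10 → f/11.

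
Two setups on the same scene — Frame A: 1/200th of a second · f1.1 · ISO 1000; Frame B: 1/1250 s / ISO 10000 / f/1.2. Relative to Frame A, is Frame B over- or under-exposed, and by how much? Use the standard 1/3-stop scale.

Aperture: f/1.1 → f/1.2 — 1/3 stop narrower (darker).
Shutter speed: 1/200 → 1/250 → 1/320 → 1/400 → 1/500 → 1/640 → 1/800 → 1/1000 → 1/1250 — 2 2/3 stops faster (darker).
ISO: 1000 → 1250 → 1600 → 2000 → 2500 → 3200 → 4000 → 5000 → 6400 → 8000 → 10000 — 3 1/3 stops raised (brighter).
Net: −1/3 −2 2/3 +3 1/3 = +1/3 stops.

1/3 stop brighter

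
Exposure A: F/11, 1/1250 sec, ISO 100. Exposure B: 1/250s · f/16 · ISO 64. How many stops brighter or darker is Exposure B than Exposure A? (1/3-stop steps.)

Aperture: f/11 → f/13 → f/14 → f/16 — 1 stop stopped down (darker).
Shutter speed: 1/1250 → 1/1000 → 1/800 → 1/640 → 1/500 → 1/400 → 1/320 → 1/250 — 2 1/3 stops longer (brighter).
ISO: 100 → 80 → 64 — 2/3 stop lower (darker).
Net: −1 +2 1/3 −2/3 = +2/3 stops.

2/3 stop brighter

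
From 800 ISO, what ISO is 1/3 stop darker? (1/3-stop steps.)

ISO: 800 → 640 — 1/3 stop lower (darker).

ISO 640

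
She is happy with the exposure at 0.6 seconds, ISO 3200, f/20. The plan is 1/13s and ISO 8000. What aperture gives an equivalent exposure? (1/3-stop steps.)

Shutter speed: 0.6 → 0.5 → 0.4 → 0.3 → 1/4 → 1/5 → 1/6 → 1/8 → 1/10 → 1/13 — 3 stops faster (darker).
ISO: 3200 → 4000 → 5000 → 6400 → 8000 — 1 1/3 stops raised (brighter).
Net change so far: 1 2/3 stops darker. Offset with the aperture: f/20 → f/18 → f/16 → f/14 → f/13 → f/11.

f/11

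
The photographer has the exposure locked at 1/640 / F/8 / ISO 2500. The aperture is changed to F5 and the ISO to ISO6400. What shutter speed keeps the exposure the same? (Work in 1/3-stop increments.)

Aperture: f/8 → f/7.1 → f/6.3 → f/5.6 → f/5 — 1 1/3 stops wider (brighter).
ISO: 2500 → 3200 → 4000 → 5000 → 6400 — 1 1/3 stops raised (brighter).
Net change so far: 2 2/3 stops brighter. Offset with the shutter speed: 1/640 → 1/800 → 1/1000 → 1/1250 → 1/1600 → 1/2000 → 1/2500 → 1/3200 → 1/4000.

1/4000s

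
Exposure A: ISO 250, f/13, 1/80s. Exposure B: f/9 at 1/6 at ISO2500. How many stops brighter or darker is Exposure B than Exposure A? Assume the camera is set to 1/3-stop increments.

8 stops brighter

Aperture: f/13 → f/11 → f/10 → f/9 — 1 stop wider (brighter).
Shutter speed: 1/80 → 1/60 → 1/50 → 1/40 → 1/30 → 1/25 → 1/20 → 1/15 → 1/13 → 1/10 → 1/8 → 1/6 — 3 2/3 stops slower (brighter).
ISO: 250 → 320 → 400 → 500 → 640 → 800 → 1000 → 1250 → 1600 → 2000 → 2500 — 3 1/3 stops raised (brighter).
Net: +1 +3 2/3 +3 1/3 = +8 stops.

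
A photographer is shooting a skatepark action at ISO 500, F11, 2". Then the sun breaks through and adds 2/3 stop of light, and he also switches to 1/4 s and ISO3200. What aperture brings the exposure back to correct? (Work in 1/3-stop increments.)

Scene light: 2/3 stop brighter.
Shutter speed: 2 → 1.6 → 1.3 → 1 → 0.8 → 0.6 → 0.5 → 0.4 → 0.3 → 1/4 — 3 stops shorter (darker).
ISO: 500 → 640 → 800 → 1000 → 1250 → 1600 → 2000 → 2500 → 3200 — 2 2/3 stops raised (brighter).
Net so far: 1/3 stop brighter. Aperture: f/11 → f/13.

f/13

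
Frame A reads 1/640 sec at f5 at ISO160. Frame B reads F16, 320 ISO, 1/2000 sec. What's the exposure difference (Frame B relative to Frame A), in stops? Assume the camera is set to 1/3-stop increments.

Aperture: f/5 → f/5.6 → f/6.3 → f/7.1 → f/8 → f/9 → f/10 → f/11 → f/13 → f/14 → f/16 — 3 1/3 stops narrower (darker).
Shutter speed: 1/640 → 1/800 → 1/1000 → 1/1250 → 1/1600 → 1/2000 — 1 2/3 stops shorter (darker).
ISO: 160 → 200 → 250 → 320 — 1 stop raised (brighter).
Net: −3 1/3 −1 2/3 +1 = −4 stops.

4 stops darker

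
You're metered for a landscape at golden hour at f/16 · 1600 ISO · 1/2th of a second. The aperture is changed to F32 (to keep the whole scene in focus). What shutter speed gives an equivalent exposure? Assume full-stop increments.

2 s

Aperture: f/16 → f/22 → f/32 — 2 stops smaller aperture (darker).
Need 2 stops brighter from the shutter speed: 1/2 → 1 → 2.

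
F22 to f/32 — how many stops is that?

1 stop

f/22 → f/32 — count the steps: 1 stop.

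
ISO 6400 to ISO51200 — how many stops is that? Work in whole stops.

6400 → 12800 → 25600 → 51200 — count the steps: 3 stops.

3 stops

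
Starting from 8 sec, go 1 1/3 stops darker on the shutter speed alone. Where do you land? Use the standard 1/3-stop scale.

3.2 s

Shutter speed: 8 → 6 → 5 → 4 → 3.2 — 1 1/3 stops shorter (darker).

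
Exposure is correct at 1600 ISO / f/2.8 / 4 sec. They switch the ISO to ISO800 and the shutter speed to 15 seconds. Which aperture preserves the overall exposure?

ISO: 1600 → 800 — 1 stop lower (darker).
Shutter speed: 4 → 8 → 15 — 2 stops longer (brighter).
Net change so far: 1 stop brighter. Offset with the aperture: f/2.8 → f/4.

f/4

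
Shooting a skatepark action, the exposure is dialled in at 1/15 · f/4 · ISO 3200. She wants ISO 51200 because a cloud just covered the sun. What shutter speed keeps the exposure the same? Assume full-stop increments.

1/250s

ISO: 3200 → 6400 → 12800 → 25600 → 51200 — 4 stops raised (brighter).
Need 4 stops darker from the shutter speed: 1/15 → 1/30 → 1/60 → 1/125 → 1/250.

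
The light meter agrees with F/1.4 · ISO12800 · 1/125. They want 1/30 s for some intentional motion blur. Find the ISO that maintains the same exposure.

Shutter speed: 1/125 → 1/60 → 1/30 — 2 stops slower (brighter).
Need 2 stops darker from the ISO: 12800 → 6400 → 3200.

ISO 3200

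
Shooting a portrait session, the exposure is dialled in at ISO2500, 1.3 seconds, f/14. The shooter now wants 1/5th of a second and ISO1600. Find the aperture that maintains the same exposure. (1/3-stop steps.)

f/4.5

Shutter speed: 1.3 → 1 → 0.8 → 0.6 → 0.5 → 0.4 → 0.3 → 1/4 → 1/5 — 2 2/3 stops faster (darker).
ISO: 2500 → 2000 → 1600 — 2/3 stop dropped (darker).
Net change so far: 3 1/3 stops darker. Offset with the aperture: f/14 → f/13 → f/11 → f/10 → f/9 → f/8 → f/7.1 → f/6.3 → f/5.6 → f/5 → f/4.5.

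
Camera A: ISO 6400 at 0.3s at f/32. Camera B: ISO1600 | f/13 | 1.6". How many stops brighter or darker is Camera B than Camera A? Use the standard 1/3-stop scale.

3 stops brighter

Aperture: f/32 → f/29 → f/25 → f/22 → f/20 → f/18 → f/16 → f/14 → f/13 — 2 2/3 stops larger aperture (brighter).
Shutter speed: 0.3 → 0.4 → 0.5 → 0.6 → 0.8 → 1 → 1.3 → 1.6 — 2 1/3 stops longer (brighter).
ISO: 6400 → 5000 → 4000 → 3200 → 2500 → 2000 → 1600 — 2 stops dropped (darker).
Net: +2 2/3 +2 1/3 −2 = +3 stops.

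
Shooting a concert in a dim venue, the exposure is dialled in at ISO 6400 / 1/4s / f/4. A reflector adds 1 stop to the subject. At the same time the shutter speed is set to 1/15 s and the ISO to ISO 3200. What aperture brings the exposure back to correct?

f/2

Scene light: 1 stop brighter.
Shutter speed: 1/4 → 1/8 → 1/15 — 2 stops faster (darker).
ISO: 6400 → 3200 — 1 stop dropped (darker).
Net so far: 2 stops darker. Aperture: f/4 → f/2.8 → f/2.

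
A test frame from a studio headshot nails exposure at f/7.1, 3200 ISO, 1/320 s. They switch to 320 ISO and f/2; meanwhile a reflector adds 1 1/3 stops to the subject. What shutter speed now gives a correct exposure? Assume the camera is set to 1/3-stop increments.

Scene light: 1 1/3 stops brighter.
ISO: 3200 → 2500 → 2000 → 1600 → 1250 → 1000 → 800 → 640 → 500 → 400 → 320 — 3 1/3 stops dropped (darker).
Aperture: f/7.1 → f/6.3 → f/5.6 → f/5 → f/4.5 → f/4 → f/3.5 → f/3.2 → f/2.8 → f/2.5 → f/2.2 → f/2 — 3 2/3 stops wider (brighter).
Net so far: 1 2/3 stops brighter. Shutter speed: 1/320 → 1/400 → 1/500 → 1/640 → 1/800 → 1/1000.

1/1000s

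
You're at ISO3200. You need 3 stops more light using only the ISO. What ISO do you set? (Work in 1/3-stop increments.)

ISO: 3200 → 4000 → 5000 → 6400 → 8000 → 10000 → 12800 → 16000 → 20000 → 25600 — 3 stops higher (brighter).

ISO 25600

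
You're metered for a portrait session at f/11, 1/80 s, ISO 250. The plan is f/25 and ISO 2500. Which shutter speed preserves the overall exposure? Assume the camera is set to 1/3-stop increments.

1/160s

Aperture: f/11 → f/13 → f/14 → f/16 → f/18 → f/20 → f/22 → f/25 — 2 1/3 stops smaller aperture (darker).
ISO: 250 → 320 → 400 → 500 → 640 → 800 → 1000 → 1250 → 1600 → 2000 → 2500 — 3 1/3 stops higher (brighter).
Net change so far: 1 stop brighter. Offset with the shutter speed: 1/80 → 1/100 → 1/125 → 1/160.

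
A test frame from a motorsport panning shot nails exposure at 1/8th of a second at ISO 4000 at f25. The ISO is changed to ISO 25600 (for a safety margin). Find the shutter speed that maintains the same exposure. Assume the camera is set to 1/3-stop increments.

1/50s

ISO: 4000 → 5000 → 6400 → 8000 → 10000 → 12800 → 16000 → 20000 → 25600 — 2 2/3 stops raised (brighter).
Need 2 2/3 stops darker from the shutter speed: 1/8 → 1/10 → 1/13 → 1/15 → 1/20 → 1/25 → 1/30 → 1/40 → 1/50.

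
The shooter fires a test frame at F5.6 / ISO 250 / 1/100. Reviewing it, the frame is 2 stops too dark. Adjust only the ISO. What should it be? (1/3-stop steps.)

ISO 1000

Underexposed by 2 stops → need 2 stops brighter.
ISO: 250 → 320 → 400 → 500 → 640 → 800 → 1000.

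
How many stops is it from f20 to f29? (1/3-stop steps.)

f/20 → f/22 → f/25 → f/29 — count the steps: 3 third-stops = 1 stop.

1 stop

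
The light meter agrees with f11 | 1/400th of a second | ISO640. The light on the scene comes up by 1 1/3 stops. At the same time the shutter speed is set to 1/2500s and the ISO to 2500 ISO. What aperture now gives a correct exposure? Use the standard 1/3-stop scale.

f/14

Scene light: 1 1/3 stops brighter.
Shutter speed: 1/400 → 1/500 → 1/640 → 1/800 → 1/1000 → 1/1250 → 1/1600 → 1/2000 → 1/2500 — 2 2/3 stops faster (darker).
ISO: 640 → 800 → 1000 → 1250 → 1600 → 2000 → 2500 — 2 stops raised (brighter).
Net so far: 2/3 stop brighter. Aperture: f/11 → f/13 → f/14.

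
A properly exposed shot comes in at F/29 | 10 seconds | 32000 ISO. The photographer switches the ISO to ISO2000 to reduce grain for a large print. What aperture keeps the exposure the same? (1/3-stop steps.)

f/7.1

ISO: 32000 → 25600 → 20000 → 16000 → 12800 → 10000 → 8000 → 6400 → 5000 → 4000 → 3200 → 2500 → 2000 — 4 stops dropped (darker).
Need 4 stops brighter from the aperture: f/29 → f/25 → f/22 → f/20 → f/18 → f/16 → f/14 → f/13 → f/11 → f/10 → f/9 → f/8 → f/7.1.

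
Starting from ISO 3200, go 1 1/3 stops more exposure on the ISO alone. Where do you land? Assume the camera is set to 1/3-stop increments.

ISO: 3200 → 4000 → 5000 → 6400 → 8000 — 1 1/3 stops raised (brighter).

ISO 8000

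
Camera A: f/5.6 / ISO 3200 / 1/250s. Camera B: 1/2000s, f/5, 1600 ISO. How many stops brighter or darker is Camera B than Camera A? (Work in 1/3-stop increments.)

Aperture: f/5.6 → f/5 — 1/3 stop larger aperture (brighter).
Shutter speed: 1/250 → 1/320 → 1/400 → 1/500 → 1/640 → 1/800 → 1/1000 → 1/1250 → 1/1600 → 1/2000 — 3 stops shorter (darker).
ISO: 3200 → 2500 → 2000 → 1600 — 1 stop dropped (darker).
Net: +1/3 −3 −1 = −3 2/3 stops.

3 2/3 stops darker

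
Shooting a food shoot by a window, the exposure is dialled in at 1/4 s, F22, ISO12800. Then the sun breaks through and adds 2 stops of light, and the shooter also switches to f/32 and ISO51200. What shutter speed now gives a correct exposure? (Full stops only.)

1/30s

Scene light: 2 stops brighter.
Aperture: f/22 → f/32 — 1 stop narrower (darker).
ISO: 12800 → 25600 → 51200 — 2 stops raised (brighter).
Net so far: 3 stops brighter. Shutter speed: 1/4 → 1/8 → 1/15 → 1/30.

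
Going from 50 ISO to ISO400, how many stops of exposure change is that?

50 → 100 → 200 → 400 — count the steps: 3 stops.

3 stops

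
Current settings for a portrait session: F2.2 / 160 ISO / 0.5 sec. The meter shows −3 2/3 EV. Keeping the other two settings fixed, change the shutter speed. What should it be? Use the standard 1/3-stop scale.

Underexposed by 3 2/3 stops → need 3 2/3 stops brighter.
Shutter speed: 0.5 → 0.6 → 0.8 → 1 → 1.3 → 1.6 → 2 → 2.5 → 3.2 → 4 → 5 → 6.

6 s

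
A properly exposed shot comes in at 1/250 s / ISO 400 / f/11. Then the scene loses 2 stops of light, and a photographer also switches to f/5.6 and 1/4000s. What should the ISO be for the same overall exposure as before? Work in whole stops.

ISO 6400

Scene light: 2 stops darker.
Aperture: f/11 → f/8 → f/5.6 — 2 stops wider (brighter).
Shutter speed: 1/250 → 1/500 → 1/1000 → 1/2000 → 1/4000 — 4 stops faster (darker).
Net so far: 4 stops darker. ISO: 400 → 800 → 1600 → 3200 → 6400.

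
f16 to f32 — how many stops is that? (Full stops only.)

2 stops

f/16 → f/22 → f/32 — count the steps: 2 stops.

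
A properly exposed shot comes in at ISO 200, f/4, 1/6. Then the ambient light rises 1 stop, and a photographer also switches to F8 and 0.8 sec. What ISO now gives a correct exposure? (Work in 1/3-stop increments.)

ISO 80

Scene light: 1 stop brighter.
Aperture: f/4 → f/4.5 → f/5 → f/5.6 → f/6.3 → f/7.1 → f/8 — 2 stops stopped down (darker).
Shutter speed: 1/6 → 1/5 → 1/4 → 0.3 → 0.4 → 0.5 → 0.6 → 0.8 — 2 1/3 stops slower (brighter).
Net so far: 1 1/3 stops brighter. ISO: 200 → 160 → 125 → 100 → 80.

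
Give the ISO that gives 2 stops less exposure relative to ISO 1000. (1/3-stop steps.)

ISO 250

ISO: 1000 → 800 → 640 → 500 → 400 → 320 → 250 — 2 stops lower (darker).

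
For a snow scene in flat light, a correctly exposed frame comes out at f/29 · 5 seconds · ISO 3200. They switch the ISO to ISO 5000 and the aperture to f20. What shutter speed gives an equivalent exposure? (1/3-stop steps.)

1.6 s

ISO: 3200 → 4000 → 5000 — 2/3 stop higher (brighter).
Aperture: f/29 → f/25 → f/22 → f/20 — 1 stop wider (brighter).
Net change so far: 1 2/3 stops brighter. Offset with the shutter speed: 5 → 4 → 3.2 → 2.5 → 2 → 1.6.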